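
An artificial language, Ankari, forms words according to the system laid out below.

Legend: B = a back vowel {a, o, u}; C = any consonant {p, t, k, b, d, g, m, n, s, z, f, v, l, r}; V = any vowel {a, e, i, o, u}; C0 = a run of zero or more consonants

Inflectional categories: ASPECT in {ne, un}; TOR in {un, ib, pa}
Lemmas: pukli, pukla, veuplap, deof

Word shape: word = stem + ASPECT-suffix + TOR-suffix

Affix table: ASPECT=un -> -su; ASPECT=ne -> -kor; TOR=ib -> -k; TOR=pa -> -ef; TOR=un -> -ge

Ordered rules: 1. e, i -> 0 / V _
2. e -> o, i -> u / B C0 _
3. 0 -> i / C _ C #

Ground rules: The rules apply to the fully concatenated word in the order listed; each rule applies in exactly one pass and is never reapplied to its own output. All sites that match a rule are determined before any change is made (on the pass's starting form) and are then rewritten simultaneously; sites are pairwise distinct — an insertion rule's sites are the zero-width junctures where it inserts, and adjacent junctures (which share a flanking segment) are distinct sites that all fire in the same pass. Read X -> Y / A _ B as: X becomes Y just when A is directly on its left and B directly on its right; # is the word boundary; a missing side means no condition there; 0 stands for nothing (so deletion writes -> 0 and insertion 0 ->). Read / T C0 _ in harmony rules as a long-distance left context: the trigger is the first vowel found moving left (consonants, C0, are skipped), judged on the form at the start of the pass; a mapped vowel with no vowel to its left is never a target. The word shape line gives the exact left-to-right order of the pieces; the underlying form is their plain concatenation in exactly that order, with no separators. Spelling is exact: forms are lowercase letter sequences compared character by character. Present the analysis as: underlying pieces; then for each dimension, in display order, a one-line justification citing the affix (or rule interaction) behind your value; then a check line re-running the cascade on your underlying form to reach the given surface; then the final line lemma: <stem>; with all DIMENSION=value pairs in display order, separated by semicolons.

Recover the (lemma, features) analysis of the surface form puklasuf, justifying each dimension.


underlying: pukla-su-ef
ASPECT=un - signalled by the affix -su
TOR=pa - signalled by the affix -ef
check: puklasuef -> puklasuf -> puklasuf -> puklasuf
lemma: pukla; ASPECT=un; TOR=pa


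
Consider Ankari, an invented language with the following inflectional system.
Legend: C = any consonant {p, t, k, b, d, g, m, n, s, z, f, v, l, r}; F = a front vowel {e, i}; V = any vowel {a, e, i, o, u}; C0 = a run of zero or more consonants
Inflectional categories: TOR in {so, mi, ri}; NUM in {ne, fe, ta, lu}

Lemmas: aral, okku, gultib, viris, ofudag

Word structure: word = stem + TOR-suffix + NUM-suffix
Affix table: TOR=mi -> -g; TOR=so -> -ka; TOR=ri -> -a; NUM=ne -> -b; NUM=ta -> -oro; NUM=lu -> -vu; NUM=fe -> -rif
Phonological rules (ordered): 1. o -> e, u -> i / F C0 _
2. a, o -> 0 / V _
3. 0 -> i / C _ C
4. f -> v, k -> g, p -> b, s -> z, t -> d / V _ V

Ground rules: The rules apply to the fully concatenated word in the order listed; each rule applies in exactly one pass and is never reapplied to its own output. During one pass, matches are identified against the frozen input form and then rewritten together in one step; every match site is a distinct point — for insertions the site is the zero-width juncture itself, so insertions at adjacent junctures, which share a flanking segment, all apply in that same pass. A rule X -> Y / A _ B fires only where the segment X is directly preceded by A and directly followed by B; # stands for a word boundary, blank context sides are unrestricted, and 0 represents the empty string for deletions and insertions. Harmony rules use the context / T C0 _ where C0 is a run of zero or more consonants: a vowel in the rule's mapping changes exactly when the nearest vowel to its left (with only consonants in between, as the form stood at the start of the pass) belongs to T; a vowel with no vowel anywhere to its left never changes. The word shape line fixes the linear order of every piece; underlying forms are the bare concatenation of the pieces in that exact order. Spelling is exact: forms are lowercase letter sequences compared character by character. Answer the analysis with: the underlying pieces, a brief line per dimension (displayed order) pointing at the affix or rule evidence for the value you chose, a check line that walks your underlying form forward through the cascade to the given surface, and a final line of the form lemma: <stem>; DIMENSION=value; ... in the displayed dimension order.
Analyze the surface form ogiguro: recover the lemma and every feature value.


underlying: okku-a-oro
TOR=ri - signalled by the affix -a
NUM=ta - signalled by the affix -oro
check: okkuaoro -> okkuaoro -> okkuro -> okikuro -> ogiguro
lemma: okku; TOR=ri; NUM=ta


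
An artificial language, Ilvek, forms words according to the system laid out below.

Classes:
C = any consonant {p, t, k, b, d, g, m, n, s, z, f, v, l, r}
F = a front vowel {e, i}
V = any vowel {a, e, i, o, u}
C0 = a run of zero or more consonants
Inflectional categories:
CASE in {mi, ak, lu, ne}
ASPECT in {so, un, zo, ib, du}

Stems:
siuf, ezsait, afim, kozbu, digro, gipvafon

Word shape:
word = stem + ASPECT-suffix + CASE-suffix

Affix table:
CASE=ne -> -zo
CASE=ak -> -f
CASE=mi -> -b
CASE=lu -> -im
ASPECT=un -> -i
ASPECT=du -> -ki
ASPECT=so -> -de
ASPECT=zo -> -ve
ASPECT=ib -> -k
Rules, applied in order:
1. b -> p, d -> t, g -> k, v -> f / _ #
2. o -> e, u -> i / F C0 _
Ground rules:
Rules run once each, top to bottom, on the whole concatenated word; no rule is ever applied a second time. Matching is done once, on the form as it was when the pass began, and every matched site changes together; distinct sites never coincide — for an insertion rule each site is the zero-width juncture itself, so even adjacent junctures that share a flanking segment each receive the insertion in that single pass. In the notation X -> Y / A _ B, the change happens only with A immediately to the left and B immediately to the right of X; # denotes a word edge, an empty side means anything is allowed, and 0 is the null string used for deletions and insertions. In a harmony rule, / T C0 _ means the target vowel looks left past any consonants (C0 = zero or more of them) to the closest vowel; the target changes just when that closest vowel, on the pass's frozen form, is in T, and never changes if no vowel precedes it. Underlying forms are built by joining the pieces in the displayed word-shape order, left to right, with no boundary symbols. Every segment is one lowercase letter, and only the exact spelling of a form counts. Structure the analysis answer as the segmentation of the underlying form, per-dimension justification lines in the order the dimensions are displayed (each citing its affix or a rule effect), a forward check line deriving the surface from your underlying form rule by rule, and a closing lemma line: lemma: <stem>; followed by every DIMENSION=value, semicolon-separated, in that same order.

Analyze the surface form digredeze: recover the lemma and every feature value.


underlying: digro-de-zo
CASE=ne - signalled by the affix -zo
ASPECT=so - signalled by the affix -de
check: digrodezo -> digrodezo -> digredeze
lemma: digro; CASE=ne; ASPECT=so


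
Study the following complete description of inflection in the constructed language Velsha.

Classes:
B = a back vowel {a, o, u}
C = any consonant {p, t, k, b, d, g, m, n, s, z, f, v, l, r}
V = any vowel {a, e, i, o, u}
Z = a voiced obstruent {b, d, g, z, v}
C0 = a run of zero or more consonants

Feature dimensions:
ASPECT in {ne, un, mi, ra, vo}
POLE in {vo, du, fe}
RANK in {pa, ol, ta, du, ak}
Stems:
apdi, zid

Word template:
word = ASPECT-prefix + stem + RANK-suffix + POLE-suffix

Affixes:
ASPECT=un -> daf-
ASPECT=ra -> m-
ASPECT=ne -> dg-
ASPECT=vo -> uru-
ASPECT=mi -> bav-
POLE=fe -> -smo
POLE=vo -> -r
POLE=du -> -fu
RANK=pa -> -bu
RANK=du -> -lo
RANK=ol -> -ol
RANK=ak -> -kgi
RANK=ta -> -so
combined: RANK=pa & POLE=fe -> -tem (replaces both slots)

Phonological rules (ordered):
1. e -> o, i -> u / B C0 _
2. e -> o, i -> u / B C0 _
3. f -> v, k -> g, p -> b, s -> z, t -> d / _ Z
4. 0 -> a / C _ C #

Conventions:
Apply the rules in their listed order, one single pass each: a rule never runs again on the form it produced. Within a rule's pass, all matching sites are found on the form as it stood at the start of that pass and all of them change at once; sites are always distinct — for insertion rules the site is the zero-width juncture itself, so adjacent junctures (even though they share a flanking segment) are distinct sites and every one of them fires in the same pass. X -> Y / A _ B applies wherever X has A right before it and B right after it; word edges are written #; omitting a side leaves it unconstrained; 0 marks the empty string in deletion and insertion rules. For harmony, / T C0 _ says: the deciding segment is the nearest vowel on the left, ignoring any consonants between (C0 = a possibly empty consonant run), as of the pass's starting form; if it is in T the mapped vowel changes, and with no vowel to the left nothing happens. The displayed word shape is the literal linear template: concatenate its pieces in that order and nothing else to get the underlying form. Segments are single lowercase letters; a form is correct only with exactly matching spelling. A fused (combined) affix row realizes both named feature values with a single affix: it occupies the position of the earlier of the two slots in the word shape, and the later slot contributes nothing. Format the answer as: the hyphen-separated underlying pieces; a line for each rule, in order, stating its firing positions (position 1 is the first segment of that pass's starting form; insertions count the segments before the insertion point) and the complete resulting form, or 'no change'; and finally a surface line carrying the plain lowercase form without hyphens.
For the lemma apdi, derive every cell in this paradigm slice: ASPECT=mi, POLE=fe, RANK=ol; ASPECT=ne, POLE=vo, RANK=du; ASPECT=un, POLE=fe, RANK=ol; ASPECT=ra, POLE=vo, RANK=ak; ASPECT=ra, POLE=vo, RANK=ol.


cell ASPECT=mi, POLE=fe, RANK=ol:
underlying: bav-apdi-ol-smo
1. e -> o, i -> u / B C0 _: fires at position(s) 7: bavapduolsmo
2. e -> o, i -> u / B C0 _: no change
3. f -> v, k -> g, p -> b, s -> z, t -> d / _ Z: fires at position(s) 5: bavabduolsmo
4. 0 -> a / C _ C #: no change
surface: bavabduolsmo

cell ASPECT=ne, POLE=vo, RANK=du:
underlying: dg-apdi-lo-r
1. e -> o, i -> u / B C0 _: fires at position(s) 6: dgapdulor
2. e -> o, i -> u / B C0 _: no change
3. f -> v, k -> g, p -> b, s -> z, t -> d / _ Z: fires at position(s) 4: dgabdulor
4. 0 -> a / C _ C #: no change
surface: dgabdulor

cell ASPECT=un, POLE=fe, RANK=ol:
underlying: daf-apdi-ol-smo
1. e -> o, i -> u / B C0 _: fires at position(s) 7: dafapduolsmo
2. e -> o, i -> u / B C0 _: no change
3. f -> v, k -> g, p -> b, s -> z, t -> d / _ Z: fires at position(s) 5: dafabduolsmo
4. 0 -> a / C _ C #: no change
surface: dafabduolsmo

cell ASPECT=ra, POLE=vo, RANK=ak:
underlying: m-apdi-kgi-r
1. e -> o, i -> u / B C0 _: fires at position(s) 5: mapdukgir
2. e -> o, i -> u / B C0 _: fires at position(s) 8: mapdukgur
3. f -> v, k -> g, p -> b, s -> z, t -> d / _ Z: fires at position(s) 3, 6: mabduggur
4. 0 -> a / C _ C #: no change
surface: mabduggur

cell ASPECT=ra, POLE=vo, RANK=ol:
underlying: m-apdi-ol-r
1. e -> o, i -> u / B C0 _: fires at position(s) 5: mapduolr
2. e -> o, i -> u / B C0 _: no change
3. f -> v, k -> g, p -> b, s -> z, t -> d / _ Z: fires at position(s) 3: mabduolr
4. 0 -> a / C _ C #: inserts after position(s) 7: mabduolar
surface: mabduolar


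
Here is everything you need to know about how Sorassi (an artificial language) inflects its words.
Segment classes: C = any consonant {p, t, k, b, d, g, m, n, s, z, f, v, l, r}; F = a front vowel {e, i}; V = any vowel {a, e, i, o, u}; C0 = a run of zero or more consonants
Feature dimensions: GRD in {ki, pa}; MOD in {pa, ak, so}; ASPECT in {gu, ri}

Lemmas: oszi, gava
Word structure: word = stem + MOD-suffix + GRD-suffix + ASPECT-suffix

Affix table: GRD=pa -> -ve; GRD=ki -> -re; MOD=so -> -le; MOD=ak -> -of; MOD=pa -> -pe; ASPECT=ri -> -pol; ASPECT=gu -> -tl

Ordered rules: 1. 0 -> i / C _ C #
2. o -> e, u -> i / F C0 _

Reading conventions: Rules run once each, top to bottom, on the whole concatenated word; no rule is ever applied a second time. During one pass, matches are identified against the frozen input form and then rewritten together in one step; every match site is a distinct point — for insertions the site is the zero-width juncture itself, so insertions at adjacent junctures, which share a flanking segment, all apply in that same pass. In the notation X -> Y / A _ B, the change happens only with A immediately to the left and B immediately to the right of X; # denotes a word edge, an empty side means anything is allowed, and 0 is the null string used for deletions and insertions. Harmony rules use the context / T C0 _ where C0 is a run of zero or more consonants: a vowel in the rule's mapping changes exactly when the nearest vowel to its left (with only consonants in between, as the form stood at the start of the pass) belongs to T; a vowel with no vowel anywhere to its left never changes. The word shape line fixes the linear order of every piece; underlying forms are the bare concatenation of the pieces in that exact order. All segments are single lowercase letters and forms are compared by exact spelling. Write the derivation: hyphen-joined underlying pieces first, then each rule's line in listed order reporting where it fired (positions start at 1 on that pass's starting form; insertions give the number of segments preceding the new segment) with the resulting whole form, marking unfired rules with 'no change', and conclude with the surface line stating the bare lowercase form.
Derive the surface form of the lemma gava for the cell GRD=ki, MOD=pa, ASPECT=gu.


underlying: gava-pe-re-tl
1. 0 -> i / C _ C #: inserts after position(s) 9: gavaperetil
2. o -> e, u -> i / F C0 _: no change
surface: gavaperetil


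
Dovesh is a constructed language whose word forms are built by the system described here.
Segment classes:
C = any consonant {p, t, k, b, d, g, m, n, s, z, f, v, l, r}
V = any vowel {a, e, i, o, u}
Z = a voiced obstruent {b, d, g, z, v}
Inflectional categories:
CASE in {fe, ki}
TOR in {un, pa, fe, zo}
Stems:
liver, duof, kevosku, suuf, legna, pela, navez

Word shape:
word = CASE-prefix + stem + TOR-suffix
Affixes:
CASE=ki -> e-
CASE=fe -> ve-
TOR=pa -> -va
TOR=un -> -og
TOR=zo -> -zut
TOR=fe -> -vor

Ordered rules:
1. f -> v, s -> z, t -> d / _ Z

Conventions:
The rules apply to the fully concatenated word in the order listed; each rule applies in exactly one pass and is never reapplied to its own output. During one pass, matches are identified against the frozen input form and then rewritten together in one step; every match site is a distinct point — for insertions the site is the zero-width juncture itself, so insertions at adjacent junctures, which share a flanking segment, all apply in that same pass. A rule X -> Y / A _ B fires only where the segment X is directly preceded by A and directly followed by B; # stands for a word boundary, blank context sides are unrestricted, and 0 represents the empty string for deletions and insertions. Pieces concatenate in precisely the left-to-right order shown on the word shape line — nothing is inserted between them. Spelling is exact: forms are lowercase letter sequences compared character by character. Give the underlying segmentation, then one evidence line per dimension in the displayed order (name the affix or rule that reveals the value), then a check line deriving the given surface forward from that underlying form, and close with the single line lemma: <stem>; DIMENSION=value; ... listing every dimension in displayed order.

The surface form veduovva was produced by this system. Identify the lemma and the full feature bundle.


underlying: ve-duof-va
CASE=fe - signalled by the affix ve-
TOR=pa - signalled by the affix -va
check: veduofva -> veduovva
lemma: duof; CASE=fe; TOR=pa


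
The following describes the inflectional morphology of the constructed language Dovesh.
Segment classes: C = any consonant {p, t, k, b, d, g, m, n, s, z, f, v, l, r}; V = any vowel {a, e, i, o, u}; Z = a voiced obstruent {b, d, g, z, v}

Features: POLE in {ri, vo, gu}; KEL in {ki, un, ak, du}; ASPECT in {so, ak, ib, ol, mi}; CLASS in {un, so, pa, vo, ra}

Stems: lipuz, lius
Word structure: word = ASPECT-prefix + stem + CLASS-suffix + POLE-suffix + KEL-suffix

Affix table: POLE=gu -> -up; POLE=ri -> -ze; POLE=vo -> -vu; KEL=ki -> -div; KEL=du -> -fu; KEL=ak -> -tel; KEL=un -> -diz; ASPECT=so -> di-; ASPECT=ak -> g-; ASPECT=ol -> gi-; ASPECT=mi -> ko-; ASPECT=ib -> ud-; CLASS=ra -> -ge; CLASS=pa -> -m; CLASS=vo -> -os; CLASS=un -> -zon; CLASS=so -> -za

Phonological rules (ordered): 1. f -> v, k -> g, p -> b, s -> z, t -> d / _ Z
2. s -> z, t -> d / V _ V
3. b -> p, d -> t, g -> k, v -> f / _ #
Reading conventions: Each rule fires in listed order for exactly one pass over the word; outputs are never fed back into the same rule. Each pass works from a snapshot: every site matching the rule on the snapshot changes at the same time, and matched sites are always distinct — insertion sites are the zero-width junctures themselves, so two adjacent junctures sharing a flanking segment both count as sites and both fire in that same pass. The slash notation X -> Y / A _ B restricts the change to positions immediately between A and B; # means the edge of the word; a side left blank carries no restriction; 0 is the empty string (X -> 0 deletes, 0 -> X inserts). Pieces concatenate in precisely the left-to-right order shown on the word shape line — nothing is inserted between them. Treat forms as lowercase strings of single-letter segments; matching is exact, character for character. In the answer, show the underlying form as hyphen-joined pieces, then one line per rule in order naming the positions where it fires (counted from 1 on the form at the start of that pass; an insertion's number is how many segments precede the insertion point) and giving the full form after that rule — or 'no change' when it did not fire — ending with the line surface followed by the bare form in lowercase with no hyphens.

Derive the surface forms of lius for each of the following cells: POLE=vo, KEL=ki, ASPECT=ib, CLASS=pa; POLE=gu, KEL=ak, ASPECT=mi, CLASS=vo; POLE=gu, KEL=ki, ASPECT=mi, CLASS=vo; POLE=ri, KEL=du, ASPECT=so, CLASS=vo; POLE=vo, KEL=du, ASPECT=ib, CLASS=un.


cell POLE=vo, KEL=ki, ASPECT=ib, CLASS=pa:
underlying: ud-lius-m-vu-div
1. f -> v, k -> g, p -> b, s -> z, t -> d / _ Z: no change
2. s -> z, t -> d / V _ V: no change
3. b -> p, d -> t, g -> k, v -> f / _ #: fires at position(s) 12: udliusmvudif
surface: udliusmvudif

cell POLE=gu, KEL=ak, ASPECT=mi, CLASS=vo:
underlying: ko-lius-os-up-tel
1. f -> v, k -> g, p -> b, s -> z, t -> d / _ Z: no change
2. s -> z, t -> d / V _ V: fires at position(s) 6, 8: koliuzozuptel
3. b -> p, d -> t, g -> k, v -> f / _ #: no change
surface: koliuzozuptel

cell POLE=gu, KEL=ki, ASPECT=mi, CLASS=vo:
underlying: ko-lius-os-up-div
1. f -> v, k -> g, p -> b, s -> z, t -> d / _ Z: fires at position(s) 10: koliusosubdiv
2. s -> z, t -> d / V _ V: fires at position(s) 6, 8: koliuzozubdiv
3. b -> p, d -> t, g -> k, v -> f / _ #: fires at position(s) 13: koliuzozubdif
surface: koliuzozubdif

cell POLE=ri, KEL=du, ASPECT=so, CLASS=vo:
underlying: di-lius-os-ze-fu
1. f -> v, k -> g, p -> b, s -> z, t -> d / _ Z: fires at position(s) 8: diliusozzefu
2. s -> z, t -> d / V _ V: fires at position(s) 6: diliuzozzefu
3. b -> p, d -> t, g -> k, v -> f / _ #: no change
surface: diliuzozzefu

cell POLE=vo, KEL=du, ASPECT=ib, CLASS=un:
underlying: ud-lius-zon-vu-fu
1. f -> v, k -> g, p -> b, s -> z, t -> d / _ Z: fires at position(s) 6: udliuzzonvufu
2. s -> z, t -> d / V _ V: no change
3. b -> p, d -> t, g -> k, v -> f / _ #: no change
surface: udliuzzonvufu


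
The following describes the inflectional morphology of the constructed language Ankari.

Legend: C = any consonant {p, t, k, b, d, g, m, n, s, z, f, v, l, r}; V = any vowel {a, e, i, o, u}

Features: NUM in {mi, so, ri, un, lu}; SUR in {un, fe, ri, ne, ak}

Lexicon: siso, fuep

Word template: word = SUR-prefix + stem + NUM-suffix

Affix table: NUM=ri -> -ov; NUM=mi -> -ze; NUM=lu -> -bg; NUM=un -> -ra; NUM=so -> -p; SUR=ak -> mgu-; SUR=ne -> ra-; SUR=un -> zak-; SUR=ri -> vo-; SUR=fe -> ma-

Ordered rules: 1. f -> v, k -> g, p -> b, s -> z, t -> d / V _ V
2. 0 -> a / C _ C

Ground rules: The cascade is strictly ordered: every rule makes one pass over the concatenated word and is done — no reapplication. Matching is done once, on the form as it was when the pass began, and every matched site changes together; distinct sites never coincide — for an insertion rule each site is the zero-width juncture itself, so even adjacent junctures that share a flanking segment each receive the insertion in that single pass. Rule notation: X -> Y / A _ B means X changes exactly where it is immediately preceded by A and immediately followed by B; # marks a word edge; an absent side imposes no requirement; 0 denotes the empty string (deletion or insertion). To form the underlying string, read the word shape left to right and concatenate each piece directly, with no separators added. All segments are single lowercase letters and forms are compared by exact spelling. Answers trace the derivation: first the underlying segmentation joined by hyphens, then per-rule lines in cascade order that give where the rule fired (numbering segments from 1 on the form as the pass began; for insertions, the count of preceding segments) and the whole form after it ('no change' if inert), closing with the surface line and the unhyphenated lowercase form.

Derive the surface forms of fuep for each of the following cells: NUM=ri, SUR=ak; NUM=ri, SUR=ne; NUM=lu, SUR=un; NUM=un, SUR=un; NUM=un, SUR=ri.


cell NUM=ri, SUR=ak:
underlying: mgu-fuep-ov
1. f -> v, k -> g, p -> b, s -> z, t -> d / V _ V: fires at position(s) 4, 7: mguvuebov
2. 0 -> a / C _ C: inserts after position(s) 1: maguvuebov
surface: maguvuebov

cell NUM=ri, SUR=ne:
underlying: ra-fuep-ov
1. f -> v, k -> g, p -> b, s -> z, t -> d / V _ V: fires at position(s) 3, 6: ravuebov
2. 0 -> a / C _ C: no change
surface: ravuebov

cell NUM=lu, SUR=un:
underlying: zak-fuep-bg
1. f -> v, k -> g, p -> b, s -> z, t -> d / V _ V: no change
2. 0 -> a / C _ C: inserts after position(s) 3, 7, 8: zakafuepabag
surface: zakafuepabag

cell NUM=un, SUR=un:
underlying: zak-fuep-ra
1. f -> v, k -> g, p -> b, s -> z, t -> d / V _ V: no change
2. 0 -> a / C _ C: inserts after position(s) 3, 7: zakafuepara
surface: zakafuepara

cell NUM=un, SUR=ri:
underlying: vo-fuep-ra
1. f -> v, k -> g, p -> b, s -> z, t -> d / V _ V: fires at position(s) 3: vovuepra
2. 0 -> a / C _ C: inserts after position(s) 6: vovuepara
surface: vovuepara


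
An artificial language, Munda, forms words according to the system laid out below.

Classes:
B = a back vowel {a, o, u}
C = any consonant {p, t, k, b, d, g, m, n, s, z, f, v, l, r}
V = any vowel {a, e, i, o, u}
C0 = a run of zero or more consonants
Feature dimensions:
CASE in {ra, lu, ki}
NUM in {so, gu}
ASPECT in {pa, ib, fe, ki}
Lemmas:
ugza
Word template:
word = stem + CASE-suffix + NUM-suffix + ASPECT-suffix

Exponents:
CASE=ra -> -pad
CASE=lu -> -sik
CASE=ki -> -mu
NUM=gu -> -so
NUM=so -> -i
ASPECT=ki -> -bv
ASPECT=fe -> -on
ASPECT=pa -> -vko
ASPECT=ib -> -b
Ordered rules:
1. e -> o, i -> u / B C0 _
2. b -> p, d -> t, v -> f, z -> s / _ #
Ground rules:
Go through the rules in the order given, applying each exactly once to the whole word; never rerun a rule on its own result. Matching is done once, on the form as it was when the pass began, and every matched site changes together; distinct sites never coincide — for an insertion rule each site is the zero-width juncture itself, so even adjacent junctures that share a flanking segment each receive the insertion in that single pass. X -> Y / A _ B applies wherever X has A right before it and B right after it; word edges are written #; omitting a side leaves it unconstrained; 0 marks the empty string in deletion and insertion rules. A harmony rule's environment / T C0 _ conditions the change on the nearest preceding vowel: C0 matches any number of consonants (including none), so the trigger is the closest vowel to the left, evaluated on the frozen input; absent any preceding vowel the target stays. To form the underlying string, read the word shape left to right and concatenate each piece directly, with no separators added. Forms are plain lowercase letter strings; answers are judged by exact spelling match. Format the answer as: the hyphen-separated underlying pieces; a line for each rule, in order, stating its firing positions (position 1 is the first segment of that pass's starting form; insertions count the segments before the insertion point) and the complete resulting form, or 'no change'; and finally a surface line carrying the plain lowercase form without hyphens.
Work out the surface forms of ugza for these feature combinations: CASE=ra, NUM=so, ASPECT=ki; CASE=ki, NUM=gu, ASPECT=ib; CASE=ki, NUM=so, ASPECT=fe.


cell CASE=ra, NUM=so, ASPECT=ki:
underlying: ugza-pad-i-bv
1. e -> o, i -> u / B C0 _: fires at position(s) 8: ugzapadubv
2. b -> p, d -> t, v -> f, z -> s / _ #: fires at position(s) 10: ugzapadubf
surface: ugzapadubf

cell CASE=ki, NUM=gu, ASPECT=ib:
underlying: ugza-mu-so-b
1. e -> o, i -> u / B C0 _: no change
2. b -> p, d -> t, v -> f, z -> s / _ #: fires at position(s) 9: ugzamusop
surface: ugzamusop

cell CASE=ki, NUM=so, ASPECT=fe:
underlying: ugza-mu-i-on
1. e -> o, i -> u / B C0 _: fires at position(s) 7: ugzamuuon
2. b -> p, d -> t, v -> f, z -> s / _ #: no change
surface: ugzamuuon


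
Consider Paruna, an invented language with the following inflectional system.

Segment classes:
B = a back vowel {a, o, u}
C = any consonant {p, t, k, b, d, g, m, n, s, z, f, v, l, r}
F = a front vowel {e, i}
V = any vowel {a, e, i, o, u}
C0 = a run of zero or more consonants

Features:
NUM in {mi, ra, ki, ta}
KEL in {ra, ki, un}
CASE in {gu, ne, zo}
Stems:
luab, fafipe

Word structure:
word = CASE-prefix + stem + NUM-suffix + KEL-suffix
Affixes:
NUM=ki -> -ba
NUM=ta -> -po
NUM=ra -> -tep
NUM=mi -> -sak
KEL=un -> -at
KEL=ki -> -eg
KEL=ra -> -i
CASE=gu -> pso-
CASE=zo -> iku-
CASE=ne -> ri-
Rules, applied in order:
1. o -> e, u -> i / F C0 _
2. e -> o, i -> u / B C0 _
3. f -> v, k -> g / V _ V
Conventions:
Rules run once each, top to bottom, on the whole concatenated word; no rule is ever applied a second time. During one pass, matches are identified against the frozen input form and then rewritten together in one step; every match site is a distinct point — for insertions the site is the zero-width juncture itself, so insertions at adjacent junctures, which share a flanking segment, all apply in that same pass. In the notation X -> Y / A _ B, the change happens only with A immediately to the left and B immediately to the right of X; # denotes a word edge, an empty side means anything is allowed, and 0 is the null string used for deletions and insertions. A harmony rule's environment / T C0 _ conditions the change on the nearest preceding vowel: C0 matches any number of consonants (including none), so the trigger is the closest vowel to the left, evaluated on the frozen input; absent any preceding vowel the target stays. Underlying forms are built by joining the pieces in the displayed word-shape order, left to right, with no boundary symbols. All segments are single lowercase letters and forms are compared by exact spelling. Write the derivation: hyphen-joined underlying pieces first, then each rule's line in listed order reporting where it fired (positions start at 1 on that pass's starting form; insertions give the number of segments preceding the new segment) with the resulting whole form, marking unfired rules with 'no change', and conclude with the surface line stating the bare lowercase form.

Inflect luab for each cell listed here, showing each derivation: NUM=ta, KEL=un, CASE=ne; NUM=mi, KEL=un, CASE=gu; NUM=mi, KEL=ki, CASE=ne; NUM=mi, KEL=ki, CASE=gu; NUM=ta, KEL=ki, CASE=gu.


cell NUM=ta, KEL=un, CASE=ne:
underlying: ri-luab-po-at
1. o -> e, u -> i / F C0 _: fires at position(s) 4: riliabpoat
2. e -> o, i -> u / B C0 _: no change
3. f -> v, k -> g / V _ V: no change
surface: riliabpoat

cell NUM=mi, KEL=un, CASE=gu:
underlying: pso-luab-sak-at
1. o -> e, u -> i / F C0 _: no change
2. e -> o, i -> u / B C0 _: no change
3. f -> v, k -> g / V _ V: fires at position(s) 10: psoluabsagat
surface: psoluabsagat

cell NUM=mi, KEL=ki, CASE=ne:
underlying: ri-luab-sak-eg
1. o -> e, u -> i / F C0 _: fires at position(s) 4: riliabsakeg
2. e -> o, i -> u / B C0 _: fires at position(s) 10: riliabsakog
3. f -> v, k -> g / V _ V: fires at position(s) 9: riliabsagog
surface: riliabsagog

cell NUM=mi, KEL=ki, CASE=gu:
underlying: pso-luab-sak-eg
1. o -> e, u -> i / F C0 _: no change
2. e -> o, i -> u / B C0 _: fires at position(s) 11: psoluabsakog
3. f -> v, k -> g / V _ V: fires at position(s) 10: psoluabsagog
surface: psoluabsagog

cell NUM=ta, KEL=ki, CASE=gu:
underlying: pso-luab-po-eg
1. o -> e, u -> i / F C0 _: no change
2. e -> o, i -> u / B C0 _: fires at position(s) 10: psoluabpoog
3. f -> v, k -> g / V _ V: no change
surface: psoluabpoog


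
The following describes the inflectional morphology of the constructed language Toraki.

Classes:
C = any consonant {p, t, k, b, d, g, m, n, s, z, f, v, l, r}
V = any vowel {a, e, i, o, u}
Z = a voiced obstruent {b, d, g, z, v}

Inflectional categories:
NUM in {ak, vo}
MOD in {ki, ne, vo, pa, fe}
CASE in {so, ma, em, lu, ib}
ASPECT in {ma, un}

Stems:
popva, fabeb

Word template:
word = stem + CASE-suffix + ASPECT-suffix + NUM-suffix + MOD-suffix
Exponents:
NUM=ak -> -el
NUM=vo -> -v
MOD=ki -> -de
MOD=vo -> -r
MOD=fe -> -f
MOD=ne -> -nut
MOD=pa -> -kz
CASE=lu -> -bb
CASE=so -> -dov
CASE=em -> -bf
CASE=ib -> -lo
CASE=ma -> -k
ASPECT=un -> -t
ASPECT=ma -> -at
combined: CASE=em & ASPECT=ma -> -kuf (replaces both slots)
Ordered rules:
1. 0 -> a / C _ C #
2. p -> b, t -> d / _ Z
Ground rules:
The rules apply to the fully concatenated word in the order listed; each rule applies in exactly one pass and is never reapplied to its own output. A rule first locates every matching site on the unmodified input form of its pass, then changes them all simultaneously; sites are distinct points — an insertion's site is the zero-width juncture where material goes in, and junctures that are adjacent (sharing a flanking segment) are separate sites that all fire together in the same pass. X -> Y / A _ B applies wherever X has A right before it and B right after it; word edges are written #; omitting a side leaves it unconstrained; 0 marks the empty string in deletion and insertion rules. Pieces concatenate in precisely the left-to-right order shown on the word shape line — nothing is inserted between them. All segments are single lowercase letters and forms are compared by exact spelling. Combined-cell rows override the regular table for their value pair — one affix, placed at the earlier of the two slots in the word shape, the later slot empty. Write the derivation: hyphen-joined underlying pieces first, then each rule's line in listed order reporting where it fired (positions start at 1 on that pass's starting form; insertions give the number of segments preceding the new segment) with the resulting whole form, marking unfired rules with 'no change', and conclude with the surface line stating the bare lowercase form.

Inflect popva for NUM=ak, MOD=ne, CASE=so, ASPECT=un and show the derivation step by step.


underlying: popva-dov-t-el-nut
1. 0 -> a / C _ C #: no change
2. p -> b, t -> d / _ Z: fires at position(s) 3: pobvadovtelnut
surface: pobvadovtelnut


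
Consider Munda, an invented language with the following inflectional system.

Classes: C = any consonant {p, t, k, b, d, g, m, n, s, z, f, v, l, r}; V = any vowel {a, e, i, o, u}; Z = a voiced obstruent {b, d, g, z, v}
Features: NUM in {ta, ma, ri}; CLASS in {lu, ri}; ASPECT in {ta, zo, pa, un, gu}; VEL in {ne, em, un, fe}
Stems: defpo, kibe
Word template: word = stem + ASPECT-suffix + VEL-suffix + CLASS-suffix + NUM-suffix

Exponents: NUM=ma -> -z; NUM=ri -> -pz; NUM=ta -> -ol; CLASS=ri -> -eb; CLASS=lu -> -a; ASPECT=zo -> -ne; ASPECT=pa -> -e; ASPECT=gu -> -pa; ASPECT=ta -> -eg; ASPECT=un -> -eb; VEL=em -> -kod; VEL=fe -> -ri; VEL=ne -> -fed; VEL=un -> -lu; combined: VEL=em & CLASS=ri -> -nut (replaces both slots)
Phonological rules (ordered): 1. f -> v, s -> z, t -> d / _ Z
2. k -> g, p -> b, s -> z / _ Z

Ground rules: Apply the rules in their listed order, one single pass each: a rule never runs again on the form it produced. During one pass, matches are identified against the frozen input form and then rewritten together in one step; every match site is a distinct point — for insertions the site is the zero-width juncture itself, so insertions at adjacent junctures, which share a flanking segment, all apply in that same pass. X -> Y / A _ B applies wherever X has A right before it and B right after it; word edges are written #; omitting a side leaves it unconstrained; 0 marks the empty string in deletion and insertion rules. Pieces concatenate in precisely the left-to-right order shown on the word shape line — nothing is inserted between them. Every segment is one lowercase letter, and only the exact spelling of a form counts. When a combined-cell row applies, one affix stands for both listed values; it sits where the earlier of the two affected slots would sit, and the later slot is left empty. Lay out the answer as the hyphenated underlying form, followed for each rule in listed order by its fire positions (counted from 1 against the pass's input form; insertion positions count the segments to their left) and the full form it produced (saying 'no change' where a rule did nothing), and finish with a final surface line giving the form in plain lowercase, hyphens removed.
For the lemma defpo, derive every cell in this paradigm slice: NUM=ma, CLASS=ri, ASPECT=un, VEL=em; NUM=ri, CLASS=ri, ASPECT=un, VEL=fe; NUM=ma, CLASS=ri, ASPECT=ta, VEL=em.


cell NUM=ma, CLASS=ri, ASPECT=un, VEL=em:
underlying: defpo-eb-nut-z
1. f -> v, s -> z, t -> d / _ Z: fires at position(s) 10: defpoebnudz
2. k -> g, p -> b, s -> z / _ Z: no change
surface: defpoebnudz

cell NUM=ri, CLASS=ri, ASPECT=un, VEL=fe:
underlying: defpo-eb-ri-eb-pz
1. f -> v, s -> z, t -> d / _ Z: no change
2. k -> g, p -> b, s -> z / _ Z: fires at position(s) 12: defpoebriebbz
surface: defpoebriebbz

cell NUM=ma, CLASS=ri, ASPECT=ta, VEL=em:
underlying: defpo-eg-nut-z
1. f -> v, s -> z, t -> d / _ Z: fires at position(s) 10: defpoegnudz
2. k -> g, p -> b, s -> z / _ Z: no change
surface: defpoegnudz


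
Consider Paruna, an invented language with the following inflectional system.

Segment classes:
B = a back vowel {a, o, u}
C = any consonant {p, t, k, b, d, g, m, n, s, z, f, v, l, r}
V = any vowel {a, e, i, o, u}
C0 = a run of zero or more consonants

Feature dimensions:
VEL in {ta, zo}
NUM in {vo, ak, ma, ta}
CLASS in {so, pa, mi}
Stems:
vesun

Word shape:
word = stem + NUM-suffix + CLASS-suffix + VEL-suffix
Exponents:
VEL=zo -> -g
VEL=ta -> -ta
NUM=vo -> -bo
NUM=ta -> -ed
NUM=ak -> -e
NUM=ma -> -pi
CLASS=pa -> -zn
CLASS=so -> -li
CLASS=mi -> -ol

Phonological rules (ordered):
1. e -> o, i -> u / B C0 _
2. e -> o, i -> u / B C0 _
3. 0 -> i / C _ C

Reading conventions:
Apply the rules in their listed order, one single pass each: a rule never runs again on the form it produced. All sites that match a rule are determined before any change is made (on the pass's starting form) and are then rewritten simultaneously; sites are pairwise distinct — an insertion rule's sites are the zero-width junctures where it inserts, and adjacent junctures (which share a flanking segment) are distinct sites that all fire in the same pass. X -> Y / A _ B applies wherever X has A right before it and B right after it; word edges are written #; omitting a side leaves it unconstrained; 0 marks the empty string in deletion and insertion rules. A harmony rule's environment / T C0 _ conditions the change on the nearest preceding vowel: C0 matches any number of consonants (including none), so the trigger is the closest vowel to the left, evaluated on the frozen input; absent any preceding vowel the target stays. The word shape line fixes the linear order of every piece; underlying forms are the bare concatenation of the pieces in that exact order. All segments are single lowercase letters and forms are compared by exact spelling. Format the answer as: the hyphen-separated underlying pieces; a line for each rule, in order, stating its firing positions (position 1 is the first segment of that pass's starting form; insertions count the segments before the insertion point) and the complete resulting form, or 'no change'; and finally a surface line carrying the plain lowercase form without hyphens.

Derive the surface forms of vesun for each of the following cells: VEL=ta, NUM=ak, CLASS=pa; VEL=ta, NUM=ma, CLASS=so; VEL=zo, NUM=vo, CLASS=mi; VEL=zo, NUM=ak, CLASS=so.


cell VEL=ta, NUM=ak, CLASS=pa:
underlying: vesun-e-zn-ta
1. e -> o, i -> u / B C0 _: fires at position(s) 6: vesunoznta
2. e -> o, i -> u / B C0 _: no change
3. 0 -> i / C _ C: inserts after position(s) 7, 8: vesunozinita
surface: vesunozinita

cell VEL=ta, NUM=ma, CLASS=so:
underlying: vesun-pi-li-ta
1. e -> o, i -> u / B C0 _: fires at position(s) 7: vesunpulita
2. e -> o, i -> u / B C0 _: fires at position(s) 9: vesunpuluta
3. 0 -> i / C _ C: inserts after position(s) 5: vesunipuluta
surface: vesunipuluta

cell VEL=zo, NUM=vo, CLASS=mi:
underlying: vesun-bo-ol-g
1. e -> o, i -> u / B C0 _: no change
2. e -> o, i -> u / B C0 _: no change
3. 0 -> i / C _ C: inserts after position(s) 5, 9: vesuniboolig
surface: vesuniboolig

cell VEL=zo, NUM=ak, CLASS=so:
underlying: vesun-e-li-g
1. e -> o, i -> u / B C0 _: fires at position(s) 6: vesunolig
2. e -> o, i -> u / B C0 _: fires at position(s) 8: vesunolug
3. 0 -> i / C _ C: no change
surface: vesunolug


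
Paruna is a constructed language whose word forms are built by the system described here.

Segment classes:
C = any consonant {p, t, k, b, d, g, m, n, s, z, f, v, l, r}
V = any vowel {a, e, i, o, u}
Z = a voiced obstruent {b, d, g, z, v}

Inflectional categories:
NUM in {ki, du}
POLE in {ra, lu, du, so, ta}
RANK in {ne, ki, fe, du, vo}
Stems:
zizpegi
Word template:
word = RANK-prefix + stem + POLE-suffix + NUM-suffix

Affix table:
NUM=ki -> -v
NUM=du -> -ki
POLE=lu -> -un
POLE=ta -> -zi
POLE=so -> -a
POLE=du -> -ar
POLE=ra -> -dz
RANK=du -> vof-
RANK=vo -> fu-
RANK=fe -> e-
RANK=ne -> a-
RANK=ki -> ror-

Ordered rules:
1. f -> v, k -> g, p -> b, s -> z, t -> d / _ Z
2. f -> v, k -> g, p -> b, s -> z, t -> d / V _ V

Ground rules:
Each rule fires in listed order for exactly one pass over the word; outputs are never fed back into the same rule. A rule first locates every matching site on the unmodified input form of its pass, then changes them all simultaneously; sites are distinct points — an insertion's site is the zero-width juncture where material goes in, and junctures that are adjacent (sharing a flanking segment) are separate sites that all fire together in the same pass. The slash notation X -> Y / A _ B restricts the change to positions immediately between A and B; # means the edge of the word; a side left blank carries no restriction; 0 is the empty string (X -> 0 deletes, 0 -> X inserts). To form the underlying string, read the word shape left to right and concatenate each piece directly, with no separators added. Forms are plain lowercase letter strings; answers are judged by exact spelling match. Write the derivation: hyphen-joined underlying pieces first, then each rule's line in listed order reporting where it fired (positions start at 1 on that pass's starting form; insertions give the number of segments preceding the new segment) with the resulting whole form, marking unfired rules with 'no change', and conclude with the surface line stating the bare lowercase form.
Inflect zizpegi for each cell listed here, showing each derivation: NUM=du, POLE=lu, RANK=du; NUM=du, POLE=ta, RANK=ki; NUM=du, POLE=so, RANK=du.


cell NUM=du, POLE=lu, RANK=du:
underlying: vof-zizpegi-un-ki
1. f -> v, k -> g, p -> b, s -> z, t -> d / _ Z: fires at position(s) 3: vovzizpegiunki
2. f -> v, k -> g, p -> b, s -> z, t -> d / V _ V: no change
surface: vovzizpegiunki

cell NUM=du, POLE=ta, RANK=ki:
underlying: ror-zizpegi-zi-ki
1. f -> v, k -> g, p -> b, s -> z, t -> d / _ Z: no change
2. f -> v, k -> g, p -> b, s -> z, t -> d / V _ V: fires at position(s) 13: rorzizpegizigi
surface: rorzizpegizigi

cell NUM=du, POLE=so, RANK=du:
underlying: vof-zizpegi-a-ki
1. f -> v, k -> g, p -> b, s -> z, t -> d / _ Z: fires at position(s) 3: vovzizpegiaki
2. f -> v, k -> g, p -> b, s -> z, t -> d / V _ V: fires at position(s) 12: vovzizpegiagi
surface: vovzizpegiagi
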